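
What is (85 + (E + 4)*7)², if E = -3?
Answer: 8464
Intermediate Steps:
(85 + (E + 4)*7)² = (85 + (-3 + 4)*7)² = (85 + 1*7)² = (85 + 7)² = 92² = 8464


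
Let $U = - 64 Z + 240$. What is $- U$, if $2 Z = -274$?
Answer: $-9008$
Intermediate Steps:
$Z = -137$ ($Z = \frac{1}{2} \left(-274\right) = -137$)
$U = 9008$ ($U = \left(-64\right) \left(-137\right) + 240 = 8768 + 240 = 9008$)
$- U = \left(-1\right) 9008 = -9008$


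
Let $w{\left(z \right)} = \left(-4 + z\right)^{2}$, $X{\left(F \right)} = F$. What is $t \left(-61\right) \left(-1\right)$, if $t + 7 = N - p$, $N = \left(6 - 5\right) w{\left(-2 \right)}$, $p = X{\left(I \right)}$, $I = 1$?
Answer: $1708$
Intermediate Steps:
$p = 1$
$N = 36$ ($N = \left(6 - 5\right) \left(-4 - 2\right)^{2} = 1 \left(-6\right)^{2} = 1 \cdot 36 = 36$)
$t = 28$ ($t = -7 + \left(36 - 1\right) = -7 + 35 = 28$)
$t \left(-61\right) \left(-1\right) = 28 \left(-61\right) \left(-1\right) = \left(-1708\right) \left(-1\right) = 1708$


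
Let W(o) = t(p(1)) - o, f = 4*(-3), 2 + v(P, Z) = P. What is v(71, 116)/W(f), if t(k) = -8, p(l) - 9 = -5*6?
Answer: 69/4 ≈ 17.250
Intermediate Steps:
p(l) = -21 (p(l) = 9 - 5*6 = 9 - 30 = -21)
v(P, Z) = -2 + P
f = -12
W(o) = -8 - o
v(71, 116)/W(f) = (-2 + 71)/(-8 - 1*(-12)) = 69/(-8 + 12) = 69/4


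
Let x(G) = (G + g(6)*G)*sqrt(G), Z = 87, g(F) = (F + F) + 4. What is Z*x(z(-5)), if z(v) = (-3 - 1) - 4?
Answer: -23664*I*sqrt(2) ≈ -33466.0*I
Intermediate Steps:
g(F) = 4 + 2*F (g(F) = 2*F + 4 = 4 + 2*F)
z(v) = -8 (z(v) = -4 - 4 = -8)
x(G) = 17*G**(3/2) (x(G) = (G + (4 + 2*6)*G)*sqrt(G) = (G + (4 + 12)*G)*sqrt(G) = (G + 16*G)*sqrt(G) = (17*G)*sqrt(G) = 17*G**(3/2))
Z*x(z(-5)) = 87*(17*(-8)**(3/2)) = 87*(17*(-16*I*sqrt(2))) = 87*(-272*I*sqrt(2)) = -23664*I*sqrt(2)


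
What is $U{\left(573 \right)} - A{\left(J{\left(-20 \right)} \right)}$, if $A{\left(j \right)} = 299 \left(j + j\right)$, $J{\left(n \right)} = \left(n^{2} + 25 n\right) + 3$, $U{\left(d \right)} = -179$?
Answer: $57827$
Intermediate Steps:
$J{\left(n \right)} = 3 + n^{2} + 25 n$
$A{\left(j \right)} = 598 j$ ($A{\left(j \right)} = 299 \cdot 2 j = 598 j$)
$U{\left(573 \right)} - A{\left(J{\left(-20 \right)} \right)} = -179 - 598 \left(3 + \left(-20\right)^{2} + 25 \left(-20\right)\right) = -179 - 598 \left(3 + 400 - 500\right) = -179 - 598 \left(-97\right) = -179 - -58006 = -179 + 58006 = 57827$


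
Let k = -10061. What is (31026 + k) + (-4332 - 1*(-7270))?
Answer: 23903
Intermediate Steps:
(31026 + k) + (-4332 - 1*(-7270)) = (31026 - 10061) + (-4332 - 1*(-7270)) = 20965 + (-4332 + 7270) = 20965 + 2938 = 23903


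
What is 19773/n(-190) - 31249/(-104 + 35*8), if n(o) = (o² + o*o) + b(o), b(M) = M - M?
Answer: -281587219/1588400 ≈ -177.28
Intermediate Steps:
b(M) = 0
n(o) = 2*o² (n(o) = (o² + o*o) + 0 = (o² + o²) + 0 = 2*o² + 0 = 2*o²)
19773/n(-190) - 31249/(-104 + 35*8) = 19773/((2*(-190)²)) - 31249/(-104 + 35*8) = 19773/((2*36100)) - 31249/(-104 + 280) = 19773/72200 - 31249/176 = -281587219/1588400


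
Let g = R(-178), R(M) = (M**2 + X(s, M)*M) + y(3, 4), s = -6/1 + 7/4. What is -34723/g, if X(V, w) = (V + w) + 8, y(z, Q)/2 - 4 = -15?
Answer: -69446/125357 ≈ -0.55399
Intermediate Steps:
y(z, Q) = -22 (y(z, Q) = 8 + 2*(-15) = 8 - 30 = -22)
s = -17/4 (s = -6*1 + 7*(1/4) = -6 + 7/4 = -17/4 ≈ -4.2500)
X(V, w) = 8 + V + w
R(M) = -22 + M**2 + M*(15/4 + M) (R(M) = (M**2 + (8 - 17/4 + M)*M) - 22 = (M**2 + (15/4 + M)*M) - 22 = (M**2 + M*(15/4 + M)) - 22 = -22 + M**2 + M*(15/4 + M))
g = 125357/2 (g = -22 + 2*(-178)**2 + (15/4)*(-178) = -22 + 2*31684 - 1335/2 = -22 + 63368 - 1335/2 = 125357/2 ≈ 62679.)
-34723/g = -34723/125357/2 = -34723*2/125357 = -69446/125357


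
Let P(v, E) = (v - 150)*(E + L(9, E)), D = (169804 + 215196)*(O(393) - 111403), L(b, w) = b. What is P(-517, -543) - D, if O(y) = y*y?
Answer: -16572353822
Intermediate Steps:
O(y) = y²
D = 16572710000 (D = (169804 + 215196)*(393² - 111403) = 385000*(154449 - 111403) = 385000*43046 = 16572710000)
P(v, E) = (-150 + v)*(9 + E) (P(v, E) = (v - 150)*(E + 9) = (-150 + v)*(9 + E))
P(-517, -543) - D = (-1350 - 150*(-543) + 9*(-517) - 543*(-517)) - 1*16572710000 = (-1350 + 81450 - 4653 + 280731) - 16572710000 = 356178 - 16572710000 = -16572353822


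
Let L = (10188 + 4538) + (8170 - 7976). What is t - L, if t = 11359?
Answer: -3561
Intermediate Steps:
L = 14920 (L = 14726 + 194 = 14920)
t - L = 11359 - 1*14920 = 11359 - 14920 = -3561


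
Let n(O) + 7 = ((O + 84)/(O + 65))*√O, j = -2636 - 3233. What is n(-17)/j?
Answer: 7/5869 - 67*I*√17/281712 ≈ 0.0011927 - 0.0009806*I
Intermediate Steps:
j = -5869
n(O) = -7 + √O*(84 + O)/(65 + O) (n(O) = -7 + ((O + 84)/(O + 65))*√O = -7 + ((84 + O)/(65 + O))*√O = -7 + √O*(84 + O)/(65 + O))
n(-17)/j = ((-455 + (-17)^(3/2) - 7*(-17) + 84*√(-17))/(65 - 17))/(-5869) = ((-455 - 17*I*√17 + 119 + 84*(I*√17))/48)*(-1/5869) = ((-455 - 17*I*√17 + 119 + 84*I*√17)/48)*(-1/5869) = ((-336 + 67*I*√17)/48)*(-1/5869) = (-7 + 67*I*√17/48)*(-1/5869) = 7/5869 - 67*I*√17/281712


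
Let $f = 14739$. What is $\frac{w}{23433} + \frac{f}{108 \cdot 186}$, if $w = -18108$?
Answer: $- \frac{2041613}{52302456} \approx -0.039035$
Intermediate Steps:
$\frac{w}{23433} + \frac{f}{108 \cdot 186} = - \frac{18108}{23433} + \frac{14739}{108 \cdot 186} = \left(-18108\right) \frac{1}{23433} + \frac{14739}{20088} = - \frac{6036}{7811} + 14739 \cdot \frac{1}{20088} = - \frac{6036}{7811} + \frac{4913}{6696} = - \frac{2041613}{52302456}$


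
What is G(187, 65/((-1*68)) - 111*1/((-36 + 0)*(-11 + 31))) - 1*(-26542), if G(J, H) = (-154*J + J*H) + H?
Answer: -2454857/1020 ≈ -2406.7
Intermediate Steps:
G(J, H) = H - 154*J + H*J (G(J, H) = (-154*J + H*J) + H = H - 154*J + H*J)
G(187, 65/((-1*68)) - 111*1/((-36 + 0)*(-11 + 31))) - 1*(-26542) = ((65/((-1*68)) - 111*1/((-36 + 0)*(-11 + 31))) - 154*187 + (65/((-1*68)) - 111*1/((-36 + 0)*(-11 + 31)))*187) - 1*(-26542) = ((65/(-68) - 111/((-36*20))) - 28798 + (65/(-68) - 111/((-36*20)))*187) + 26542 = ((65*(-1/68) - 111/(-720)) - 28798 + (65*(-1/68) - 111/(-720))*187) + 26542 = ((-65/68 - 111*(-1/720)) - 28798 + (-65/68 - 111*(-1/720))*187) + 26542 = ((-65/68 + 37/240) - 28798 + (-65/68 + 37/240)*187) + 26542 = (-3271/4080 - 28798 - 3271/4080*187) + 26542 = (-3271/4080 - 28798 - 35981/240) + 26542 = -29527697/1020 + 26542 = -2454857/1020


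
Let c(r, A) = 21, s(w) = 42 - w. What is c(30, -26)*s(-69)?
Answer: 2331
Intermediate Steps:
c(30, -26)*s(-69) = 21*(42 - 1*(-69)) = 21*(42 + 69) = 21*111 = 2331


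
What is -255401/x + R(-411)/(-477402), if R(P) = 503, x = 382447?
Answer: -122121319043/182580962694 ≈ -0.66886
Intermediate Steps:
-255401/x + R(-411)/(-477402) = -255401/382447 + 503/(-477402) = -255401*1/382447 + 503*(-1/477402) = -255401/382447 - 503/477402 = -122121319043/182580962694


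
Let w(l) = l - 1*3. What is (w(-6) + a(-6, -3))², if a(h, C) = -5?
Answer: 196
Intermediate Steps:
w(l) = -3 + l (w(l) = l - 3 = -3 + l)
(w(-6) + a(-6, -3))² = ((-3 - 6) - 5)² = (-9 - 5)² = (-14)² = 196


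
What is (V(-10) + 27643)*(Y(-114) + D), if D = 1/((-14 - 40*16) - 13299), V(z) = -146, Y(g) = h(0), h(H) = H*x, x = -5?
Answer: -27497/13953 ≈ -1.9707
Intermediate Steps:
h(H) = -5*H (h(H) = H*(-5) = -5*H)
Y(g) = 0 (Y(g) = -5*0 = 0)
D = -1/13953 (D = 1/((-14 - 640) - 13299) = 1/(-654 - 13299) = 1/(-13953) = -1/13953 ≈ -7.1669e-5)
(V(-10) + 27643)*(Y(-114) + D) = (-146 + 27643)*(0 - 1/13953) = 27497*(-1/13953) = -27497/13953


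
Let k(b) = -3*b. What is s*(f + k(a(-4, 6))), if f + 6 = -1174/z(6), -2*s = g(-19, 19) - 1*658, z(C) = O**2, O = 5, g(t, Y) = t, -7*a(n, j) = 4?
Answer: -3035668/175 ≈ -17347.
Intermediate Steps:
a(n, j) = -4/7 (a(n, j) = -1/7*4 = -4/7)
z(C) = 25 (z(C) = 5**2 = 25)
s = 677/2 (s = -(-19 - 1*658)/2 = -(-19 - 658)/2 = -1/2*(-677) = 677/2 ≈ 338.50)
f = -1324/25 (f = -6 - 1174/25 = -1324/25 ≈ -52.960)
s*(f + k(a(-4, 6))) = 677*(-1324/25 - 3*(-4/7))/2 = 677*(-1324/25 + 12/7)/2 = (677/2)*(-8968/175) = -3035668/175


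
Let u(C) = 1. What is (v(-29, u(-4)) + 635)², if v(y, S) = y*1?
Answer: 367236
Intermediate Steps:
v(y, S) = y
(v(-29, u(-4)) + 635)² = (-29 + 635)² = 606² = 367236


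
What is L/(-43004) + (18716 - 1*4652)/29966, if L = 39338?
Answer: -11038351/24781882 ≈ -0.44542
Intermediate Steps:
L/(-43004) + (18716 - 1*4652)/29966 = 39338/(-43004) + (18716 - 1*4652)/29966 = 39338*(-1/43004) + (18716 - 4652)*(1/29966) = -1513/1654 + 14064*(1/29966) = -1513/1654 + 7032/14983 = -11038351/24781882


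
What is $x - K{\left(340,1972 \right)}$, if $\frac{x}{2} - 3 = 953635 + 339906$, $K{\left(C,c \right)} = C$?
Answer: $2586748$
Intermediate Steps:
$x = 2587088$ ($x = 6 + 2 \left(953635 + 339906\right) = 6 + 2 \cdot 1293541 = 6 + 2587082 = 2587088$)
$x - K{\left(340,1972 \right)} = 2587088 - 340 = 2586748$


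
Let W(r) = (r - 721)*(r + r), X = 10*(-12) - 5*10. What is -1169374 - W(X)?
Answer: -1472314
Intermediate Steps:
X = -170 (X = -120 - 50 = -170)
W(r) = 2*r*(-721 + r) (W(r) = (-721 + r)*(2*r) = 2*r*(-721 + r))
-1169374 - W(X) = -1169374 - 2*(-170)*(-721 - 170) = -1169374 - 2*(-170)*(-891) = -1169374 - 1*302940 = -1169374 - 302940 = -1472314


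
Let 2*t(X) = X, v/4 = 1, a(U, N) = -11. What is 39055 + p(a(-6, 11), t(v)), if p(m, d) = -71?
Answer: 38984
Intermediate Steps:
v = 4 (v = 4*1 = 4)
t(X) = X/2
39055 + p(a(-6, 11), t(v)) = 39055 - 71 = 38984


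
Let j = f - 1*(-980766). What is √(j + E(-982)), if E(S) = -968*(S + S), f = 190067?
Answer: √3071985 ≈ 1752.7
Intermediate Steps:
E(S) = -1936*S
j = 1170833 (j = 190067 - 1*(-980766) = 190067 + 980766 = 1170833)
√(j + E(-982)) = √(1170833 - 1936*(-982)) = √(1170833 + 1901152) = √3071985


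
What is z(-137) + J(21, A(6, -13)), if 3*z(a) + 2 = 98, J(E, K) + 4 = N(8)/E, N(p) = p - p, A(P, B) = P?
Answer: 28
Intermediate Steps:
N(p) = 0
J(E, K) = -4 (J(E, K) = -4 + 0/E = -4 + 0 = -4)
z(a) = 32 (z(a) = -2/3 + (1/3)*98 = -2/3 + 98/3 = 32)
z(-137) + J(21, A(6, -13)) = 32 - 4 = 28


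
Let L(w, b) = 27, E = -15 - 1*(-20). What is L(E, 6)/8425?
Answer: 27/8425 ≈ 0.0032047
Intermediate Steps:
E = 5 (E = -15 + 20 = 5)
L(E, 6)/8425 = 27/8425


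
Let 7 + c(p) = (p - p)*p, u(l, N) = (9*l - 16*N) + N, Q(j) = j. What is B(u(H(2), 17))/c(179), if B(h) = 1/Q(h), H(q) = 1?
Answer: 1/1722 ≈ 0.00058072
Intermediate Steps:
u(l, N) = -15*N + 9*l (u(l, N) = (-16*N + 9*l) + N = -15*N + 9*l)
B(h) = 1/h
c(p) = -7 (c(p) = -7 + (p - p)*p = -7 + 0*p = -7 + 0 = -7)
B(u(H(2), 17))/c(179) = 1/((-15*17 + 9*1)*(-7)) = -⅐/(-255 + 9) = -⅐/(-246) = -1/246*(-⅐) = 1/1722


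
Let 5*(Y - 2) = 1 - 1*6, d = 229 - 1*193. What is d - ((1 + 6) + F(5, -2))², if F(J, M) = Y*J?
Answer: -108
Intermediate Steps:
d = 36 (d = 229 - 193 = 36)
Y = 1 (Y = 2 + (1 - 1*6)/5 = 2 + (1 - 6)/5 = 2 + (⅕)*(-5) = 2 - 1 = 1)
F(J, M) = J (F(J, M) = 1*J = J)
d - ((1 + 6) + F(5, -2))² = 36 - ((1 + 6) + 5)² = 36 - (7 + 5)² = 36 - 1*12² = 36 - 1*144 = 36 - 144 = -108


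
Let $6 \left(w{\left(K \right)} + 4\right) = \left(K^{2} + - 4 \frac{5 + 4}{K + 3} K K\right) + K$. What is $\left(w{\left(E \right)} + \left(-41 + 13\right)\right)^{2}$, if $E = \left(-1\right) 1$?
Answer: $1225$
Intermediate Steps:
$E = -1$
$w{\left(K \right)} = -4 + \frac{K}{6} + \frac{K^{2}}{6} - \frac{6 K^{2}}{3 + K}$ ($w{\left(K \right)} = -4 + \frac{\left(K^{2} + - 4 \frac{5 + 4}{K + 3} K K\right) + K}{6} = -4 + \frac{\left(K^{2} + - 4 \frac{9}{3 + K} K K\right) + K}{6} = -4 + \frac{\left(K^{2} + - \frac{36}{3 + K} K K\right) + K}{6} = -4 + \frac{\left(K^{2} + - \frac{36 K}{3 + K} K\right) + K}{6} = -4 + \frac{\left(K^{2} - \frac{36 K^{2}}{3 + K}\right) + K}{6} = -4 + \frac{K + K^{2} - \frac{36 K^{2}}{3 + K}}{6} = -4 + \left(\frac{K}{6} + \frac{K^{2}}{6} - \frac{6 K^{2}}{3 + K}\right) = -4 + \frac{K}{6} + \frac{K^{2}}{6} - \frac{6 K^{2}}{3 + K}$)
$\left(w{\left(E \right)} + \left(-41 + 13\right)\right)^{2} = \left(\frac{-72 + \left(-1\right)^{3} - 32 \left(-1\right)^{2} - -21}{6 \left(3 - 1\right)} + \left(-41 + 13\right)\right)^{2} = \left(\frac{-72 - 1 - 32 + 21}{6 \cdot 2} - 28\right)^{2} = \left(\frac{1}{6} \cdot \frac{1}{2} \left(-72 - 1 - 32 + 21\right) - 28\right)^{2} = \left(\frac{1}{6} \cdot \frac{1}{2} \left(-84\right) - 28\right)^{2} = \left(-7 - 28\right)^{2} = \left(-35\right)^{2} = 1225$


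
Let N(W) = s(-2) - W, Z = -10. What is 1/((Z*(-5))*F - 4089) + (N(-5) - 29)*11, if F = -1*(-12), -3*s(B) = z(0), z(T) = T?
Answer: -921097/3489 ≈ -264.00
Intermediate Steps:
s(B) = 0 (s(B) = -1/3*0 = 0)
F = 12
N(W) = -W (N(W) = 0 - W = -W)
1/((Z*(-5))*F - 4089) + (N(-5) - 29)*11 = 1/(-10*(-5)*12 - 4089) + (-1*(-5) - 29)*11 = 1/(50*12 - 4089) + (5 - 29)*11 = 1/(600 - 4089) - 24*11 = 1/(-3489) - 264 = -1/3489 - 264 = -921097/3489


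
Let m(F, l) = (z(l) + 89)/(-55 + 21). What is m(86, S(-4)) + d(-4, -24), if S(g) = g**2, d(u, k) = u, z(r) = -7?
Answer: -109/17 ≈ -6.4118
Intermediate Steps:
m(F, l) = -41/17 (m(F, l) = (-7 + 89)/(-55 + 21) = 82/(-34) = 82*(-1/34) = -41/17)
m(86, S(-4)) + d(-4, -24) = -41/17 - 4 = -109/17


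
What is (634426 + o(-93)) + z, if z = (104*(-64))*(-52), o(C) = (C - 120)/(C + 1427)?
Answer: 1308037479/1334 ≈ 9.8054e+5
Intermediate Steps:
o(C) = (-120 + C)/(1427 + C)
z = 346112 (z = -6656*(-52) = 346112)
(634426 + o(-93)) + z = (634426 + (-120 - 93)/(1427 - 93)) + 346112 = (634426 - 213/1334) + 346112 = 846324071/1334 + 346112 = 1308037479/1334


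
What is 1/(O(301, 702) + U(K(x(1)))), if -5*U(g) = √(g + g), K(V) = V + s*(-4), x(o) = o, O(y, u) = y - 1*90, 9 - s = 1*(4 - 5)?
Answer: 5275/1113103 + 5*I*√78/1113103 ≈ 0.004739 + 3.9672e-5*I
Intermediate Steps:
s = 10 (s = 9 - (4 - 5) = 9 - (-1) = 9 - 1*(-1) = 9 + 1 = 10)
O(y, u) = -90 + y (O(y, u) = y - 90 = -90 + y)
K(V) = -40 + V (K(V) = V + 10*(-4) = V - 40 = -40 + V)
U(g) = -√2*√g/5 (U(g) = -√(g + g)/5 = -√2*√g/5)
1/(O(301, 702) + U(K(x(1)))) = 1/((-90 + 301) - √2*√(-40 + 1)/5) = 1/(211 - √2*√(-39)/5) = 1/(211 - √2*I*√39/5) = 1/(211 - I*√78/5)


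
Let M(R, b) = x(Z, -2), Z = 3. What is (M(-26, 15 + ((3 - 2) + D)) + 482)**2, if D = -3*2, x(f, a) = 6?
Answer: 238144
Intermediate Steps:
D = -6
M(R, b) = 6
(M(-26, 15 + ((3 - 2) + D)) + 482)**2 = (6 + 482)**2 = 488**2 = 238144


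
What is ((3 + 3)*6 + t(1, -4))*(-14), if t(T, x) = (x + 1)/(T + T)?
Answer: -483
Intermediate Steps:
t(T, x) = (1 + x)/(2*T) (t(T, x) = (1 + x)/((2*T)) = (1 + x)*(1/(2*T)) = (1 + x)/(2*T))
((3 + 3)*6 + t(1, -4))*(-14) = ((3 + 3)*6 + (1/2)*(1 - 4)/1)*(-14) = (6*6 + (1/2)*1*(-3))*(-14) = (36 - 3/2)*(-14) = (69/2)*(-14) = -483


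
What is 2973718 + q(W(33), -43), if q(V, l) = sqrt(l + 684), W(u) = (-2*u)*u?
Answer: 2973718 + sqrt(641) ≈ 2.9737e+6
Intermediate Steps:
W(u) = -2*u**2
q(V, l) = sqrt(684 + l)
2973718 + q(W(33), -43) = 2973718 + sqrt(684 - 43) = 2973718 + sqrt(641)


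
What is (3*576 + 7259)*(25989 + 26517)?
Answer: 471871422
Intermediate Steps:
(3*576 + 7259)*(25989 + 26517) = (1728 + 7259)*52506 = 8987*52506 = 471871422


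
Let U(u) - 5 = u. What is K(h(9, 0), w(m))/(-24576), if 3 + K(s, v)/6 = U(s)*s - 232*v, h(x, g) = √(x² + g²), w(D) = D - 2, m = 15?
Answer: 2893/4096 ≈ 0.70630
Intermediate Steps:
U(u) = 5 + u
w(D) = -2 + D
h(x, g) = √(g² + x²)
K(s, v) = -18 - 1392*v + 6*s*(5 + s) (K(s, v) = -18 + 6*((5 + s)*s - 232*v) = -18 + 6*(s*(5 + s) - 232*v) = -18 + 6*(-232*v + s*(5 + s)) = -18 + (-1392*v + 6*s*(5 + s)) = -18 - 1392*v + 6*s*(5 + s))
K(h(9, 0), w(m))/(-24576) = (-18 - 1392*(-2 + 15) + 6*√(0² + 9²)*(5 + √(0² + 9²)))/(-24576) = (-18 - 1392*13 + 6*√(0 + 81)*(5 + √(0 + 81)))*(-1/24576) = (-18 - 18096 + 6*√81*(5 + √81))*(-1/24576) = (-18 - 18096 + 6*9*(5 + 9))*(-1/24576) = (-18 - 18096 + 6*9*14)*(-1/24576) = (-18 - 18096 + 756)*(-1/24576) = -17358*(-1/24576) = 2893/4096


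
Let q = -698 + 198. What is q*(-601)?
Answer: 300500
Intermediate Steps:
q = -500
q*(-601) = -500*(-601) = 300500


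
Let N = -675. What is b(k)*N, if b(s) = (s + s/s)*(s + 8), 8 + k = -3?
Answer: -20250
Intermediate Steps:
k = -11 (k = -8 - 3 = -11)
b(s) = (1 + s)*(8 + s) (b(s) = (s + 1)*(8 + s) = (1 + s)*(8 + s))
b(k)*N = (8 + (-11)² + 9*(-11))*(-675) = (8 + 121 - 99)*(-675) = 30*(-675) = -20250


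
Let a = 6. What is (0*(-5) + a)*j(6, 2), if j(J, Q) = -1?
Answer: -6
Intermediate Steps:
(0*(-5) + a)*j(6, 2) = (0*(-5) + 6)*(-1) = (0 + 6)*(-1) = 6*(-1) = -6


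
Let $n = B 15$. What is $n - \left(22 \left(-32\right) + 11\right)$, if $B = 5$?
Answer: $768$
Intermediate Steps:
$n = 75$ ($n = 5 \cdot 15 = 75$)
$n - \left(22 \left(-32\right) + 11\right) = 75 - \left(22 \left(-32\right) + 11\right) = 75 - \left(-704 + 11\right) = 75 - -693 = 75 + 693 = 768$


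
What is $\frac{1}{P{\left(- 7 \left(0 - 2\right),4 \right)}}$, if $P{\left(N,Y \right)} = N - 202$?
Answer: $- \frac{1}{188} \approx -0.0053191$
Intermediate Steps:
$P{\left(N,Y \right)} = -202 + N$
$\frac{1}{P{\left(- 7 \left(0 - 2\right),4 \right)}} = \frac{1}{-202 - 7 \left(0 - 2\right)} = \frac{1}{-202 - -14} = \frac{1}{-202 + 14} = \frac{1}{-188} = - \frac{1}{188}$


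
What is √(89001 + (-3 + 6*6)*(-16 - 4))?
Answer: √88341 ≈ 297.22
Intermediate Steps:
√(89001 + (-3 + 6*6)*(-16 - 4)) = √(89001 + (-3 + 36)*(-20)) = √(89001 + 33*(-20)) = √(89001 - 660) = √88341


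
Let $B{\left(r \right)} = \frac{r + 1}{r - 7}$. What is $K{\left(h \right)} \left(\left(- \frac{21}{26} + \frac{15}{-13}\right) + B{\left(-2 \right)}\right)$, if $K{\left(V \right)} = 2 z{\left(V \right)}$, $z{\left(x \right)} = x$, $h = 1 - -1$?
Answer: $- \frac{866}{117} \approx -7.4017$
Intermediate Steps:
$h = 2$ ($h = 1 + 1 = 2$)
$B{\left(r \right)} = \frac{1 + r}{-7 + r}$
$K{\left(V \right)} = 2 V$
$K{\left(h \right)} \left(\left(- \frac{21}{26} + \frac{15}{-13}\right) + B{\left(-2 \right)}\right) = 2 \cdot 2 \left(\left(- \frac{21}{26} + \frac{15}{-13}\right) + \frac{1 - 2}{-7 - 2}\right) = 4 \left(\left(\left(-21\right) \frac{1}{26} + 15 \left(- \frac{1}{13}\right)\right) + \frac{1}{-9} \left(-1\right)\right) = 4 \left(\left(- \frac{21}{26} - \frac{15}{13}\right) - - \frac{1}{9}\right) = 4 \left(- \frac{51}{26} + \frac{1}{9}\right) = 4 \left(- \frac{433}{234}\right) = - \frac{866}{117}$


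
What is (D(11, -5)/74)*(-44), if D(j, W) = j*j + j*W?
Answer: -1452/37 ≈ -39.243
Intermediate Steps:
D(j, W) = j**2 + W*j
(D(11, -5)/74)*(-44) = ((11*(-5 + 11))/74)*(-44) = ((11*6)*(1/74))*(-44) = (66*(1/74))*(-44) = (33/37)*(-44) = -1452/37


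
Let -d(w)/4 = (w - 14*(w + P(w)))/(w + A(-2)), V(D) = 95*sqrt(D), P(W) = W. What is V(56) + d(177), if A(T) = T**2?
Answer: 19116/181 + 190*sqrt(14) ≈ 816.53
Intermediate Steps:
d(w) = 108*w/(4 + w) (d(w) = -4*(w - 14*(w + w))/(w + (-2)**2) = -4*(w - 28*w)/(w + 4) = -4*(w - 28*w)/(4 + w) = -4*(-27*w)/(4 + w) = -(-108)*w/(4 + w) = 108*w/(4 + w))
V(56) + d(177) = 95*sqrt(56) + 108*177/(4 + 177) = 95*(2*sqrt(14)) + 108*177/181 = 190*sqrt(14) + 108*177*(1/181) = 190*sqrt(14) + 19116/181 = 19116/181 + 190*sqrt(14)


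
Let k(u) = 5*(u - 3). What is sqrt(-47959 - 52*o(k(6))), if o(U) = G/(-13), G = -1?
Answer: I*sqrt(47963) ≈ 219.0*I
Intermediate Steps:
k(u) = -15 + 5*u (k(u) = 5*(-3 + u) = -15 + 5*u)
o(U) = 1/13 (o(U) = -1/(-13) = -1*(-1/13) = 1/13)
sqrt(-47959 - 52*o(k(6))) = sqrt(-47959 - 52*1/13) = sqrt(-47959 - 4) = sqrt(-47963) = I*sqrt(47963)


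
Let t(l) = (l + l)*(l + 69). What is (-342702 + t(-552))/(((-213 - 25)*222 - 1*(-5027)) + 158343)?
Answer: 95265/55267 ≈ 1.7237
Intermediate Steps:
t(l) = 2*l*(69 + l) (t(l) = (2*l)*(69 + l) = 2*l*(69 + l))
(-342702 + t(-552))/(((-213 - 25)*222 - 1*(-5027)) + 158343) = (-342702 + 2*(-552)*(69 - 552))/(((-213 - 25)*222 - 1*(-5027)) + 158343) = (-342702 + 2*(-552)*(-483))/((-238*222 + 5027) + 158343) = (-342702 + 533232)/((-52836 + 5027) + 158343) = 190530/(-47809 + 158343) = 190530/110534 = 190530*(1/110534) = 95265/55267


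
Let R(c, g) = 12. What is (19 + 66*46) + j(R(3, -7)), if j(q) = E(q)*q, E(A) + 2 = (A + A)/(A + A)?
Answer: 3043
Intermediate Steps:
E(A) = -1 (E(A) = -2 + (A + A)/(A + A) = -2 + (2*A)/((2*A)) = -2 + (2*A)*(1/(2*A)) = -2 + 1 = -1)
j(q) = -q
(19 + 66*46) + j(R(3, -7)) = (19 + 66*46) - 1*12 = (19 + 3036) - 12 = 3055 - 12 = 3043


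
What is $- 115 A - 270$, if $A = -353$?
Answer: $40325$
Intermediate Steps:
$- 115 A - 270 = \left(-115\right) \left(-353\right) - 270 = 40595 - 270 = 40325$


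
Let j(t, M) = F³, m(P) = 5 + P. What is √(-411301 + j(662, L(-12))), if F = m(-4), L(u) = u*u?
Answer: 30*I*√457 ≈ 641.33*I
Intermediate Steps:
L(u) = u²
F = 1 (F = 5 - 4 = 1)
j(t, M) = 1 (j(t, M) = 1³ = 1)
√(-411301 + j(662, L(-12))) = √(-411301 + 1) = √(-411300) = 30*I*√457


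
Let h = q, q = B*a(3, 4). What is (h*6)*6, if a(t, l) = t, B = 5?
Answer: 540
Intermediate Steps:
q = 15 (q = 5*3 = 15)
h = 15
(h*6)*6 = (15*6)*6 = 90*6 = 540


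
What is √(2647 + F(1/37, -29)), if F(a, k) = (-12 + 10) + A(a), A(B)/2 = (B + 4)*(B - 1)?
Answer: 11*√29837/37 ≈ 51.353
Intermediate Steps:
A(B) = 2*(-1 + B)*(4 + B) (A(B) = 2*((B + 4)*(B - 1)) = 2*((4 + B)*(-1 + B)) = 2*((-1 + B)*(4 + B)) = 2*(-1 + B)*(4 + B))
F(a, k) = -10 + 2*a² + 6*a (F(a, k) = (-12 + 10) + (-8 + 2*a² + 6*a) = -2 + (-8 + 2*a² + 6*a) = -10 + 2*a² + 6*a)
√(2647 + F(1/37, -29)) = √(2647 + (-10 + 2*(1/37)² + 6/37)) = √(2647 + (-10 + 2*(1/37)² + 6*(1/37))) = √(2647 + (-10 + 2*(1/1369) + 6/37)) = √(2647 + (-10 + 2/1369 + 6/37)) = √(2647 - 13466/1369) = √(3610277/1369) = 11*√29837/37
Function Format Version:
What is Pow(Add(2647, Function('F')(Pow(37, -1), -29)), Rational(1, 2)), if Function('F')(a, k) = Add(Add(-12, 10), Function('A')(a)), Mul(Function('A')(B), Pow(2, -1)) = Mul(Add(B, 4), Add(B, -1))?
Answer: Mul(Rational(11, 37), Pow(29837, Rational(1, 2))) ≈ 51.353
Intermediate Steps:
Function('A')(B) = Mul(2, Add(-1, B), Add(4, B)) (Function('A')(B) = Mul(2, Mul(Add(B, 4), Add(B, -1))) = Mul(2, Mul(Add(4, B), Add(-1, B))) = Mul(2, Mul(Add(-1, B), Add(4, B))) = Mul(2, Add(-1, B), Add(4, B)))
Function('F')(a, k) = Add(-10, Mul(2, Pow(a, 2)), Mul(6, a)) (Function('F')(a, k) = Add(Add(-12, 10), Add(-8, Mul(2, Pow(a, 2)), Mul(6, a))) = Add(-2, Add(-8, Mul(2, Pow(a, 2)), Mul(6, a))) = Add(-10, Mul(2, Pow(a, 2)), Mul(6, a)))
Pow(Add(2647, Function('F')(Pow(37, -1), -29)), Rational(1, 2)) = Pow(Add(2647, Add(-10, Mul(2, Pow(Pow(37, -1), 2)), Mul(6, Pow(37, -1)))), Rational(1, 2)) = Pow(Add(2647, Add(-10, Mul(2, Pow(Rational(1, 37), 2)), Mul(6, Rational(1, 37)))), Rational(1, 2)) = Pow(Add(2647, Add(-10, Mul(2, Rational(1, 1369)), Rational(6, 37))), Rational(1, 2)) = Pow(Add(2647, Add(-10, Rational(2, 1369), Rational(6, 37))), Rational(1, 2)) = Pow(Add(2647, Rational(-13466, 1369)), Rational(1, 2)) = Pow(Rational(3610277, 1369), Rational(1, 2)) = Mul(Rational(11, 37), Pow(29837, Rational(1, 2)))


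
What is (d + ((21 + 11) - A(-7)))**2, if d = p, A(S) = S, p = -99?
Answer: 3600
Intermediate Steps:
d = -99
(d + ((21 + 11) - A(-7)))**2 = (-99 + ((21 + 11) - 1*(-7)))**2 = (-99 + (32 + 7))**2 = (-99 + 39)**2 = (-60)**2 = 3600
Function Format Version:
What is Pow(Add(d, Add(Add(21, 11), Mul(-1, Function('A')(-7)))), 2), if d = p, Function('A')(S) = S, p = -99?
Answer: 3600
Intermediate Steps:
d = -99
Pow(Add(d, Add(Add(21, 11), Mul(-1, Function('A')(-7)))), 2) = Pow(Add(-99, Add(Add(21, 11), Mul(-1, -7))), 2) = Pow(Add(-99, Add(32, 7)), 2) = Pow(Add(-99, 39), 2) = Pow(-60, 2) = 3600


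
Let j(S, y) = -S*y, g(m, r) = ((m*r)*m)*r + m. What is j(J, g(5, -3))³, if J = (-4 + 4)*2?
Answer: 0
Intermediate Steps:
g(m, r) = m + m²*r² (g(m, r) = (r*m²)*r + m = m²*r² + m = m + m²*r²)
J = 0 (J = 0*2 = 0)
j(S, y) = -S*y
j(J, g(5, -3))³ = (-1*0*5*(1 + 5*(-3)²))³ = (-1*0*5*(1 + 5*9))³ = (-1*0*5*(1 + 45))³ = (-1*0*5*46)³ = (-1*0*230)³ = 0³ = 0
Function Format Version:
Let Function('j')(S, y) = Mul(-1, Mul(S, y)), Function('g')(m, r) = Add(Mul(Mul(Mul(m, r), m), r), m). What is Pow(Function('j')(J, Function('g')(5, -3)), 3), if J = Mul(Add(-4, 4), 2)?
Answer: 0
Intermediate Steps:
Function('g')(m, r) = Add(m, Mul(Pow(m, 2), Pow(r, 2))) (Function('g')(m, r) = Add(Mul(Mul(r, Pow(m, 2)), r), m) = Add(Mul(Pow(m, 2), Pow(r, 2)), m) = Add(m, Mul(Pow(m, 2), Pow(r, 2))))
J = 0 (J = Mul(0, 2) = 0)
Function('j')(S, y) = Mul(-1, S, y)
Pow(Function('j')(J, Function('g')(5, -3)), 3) = Pow(Mul(-1, 0, Mul(5, Add(1, Mul(5, Pow(-3, 2))))), 3) = Pow(Mul(-1, 0, Mul(5, Add(1, Mul(5, 9)))), 3) = Pow(Mul(-1, 0, Mul(5, Add(1, 45))), 3) = Pow(Mul(-1, 0, Mul(5, 46)), 3) = Pow(Mul(-1, 0, 230), 3) = Pow(0, 3) = 0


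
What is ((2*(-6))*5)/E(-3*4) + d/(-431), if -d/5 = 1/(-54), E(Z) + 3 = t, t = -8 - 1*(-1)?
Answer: 139639/23274 ≈ 5.9998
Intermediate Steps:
t = -7 (t = -8 + 1 = -7)
E(Z) = -10 (E(Z) = -3 - 7 = -10)
d = 5/54 (d = -5/(-54) = -5*(-1/54) = 5/54 ≈ 0.092593)
((2*(-6))*5)/E(-3*4) + d/(-431) = ((2*(-6))*5)/(-10) + (5/54)/(-431) = -12*5*(-⅒) + (5/54)*(-1/431) = -60*(-⅒) - 5/23274 = 6 - 5/23274 = 139639/23274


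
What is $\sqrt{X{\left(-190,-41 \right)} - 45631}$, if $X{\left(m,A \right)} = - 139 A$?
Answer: $2 i \sqrt{9983} \approx 199.83 i$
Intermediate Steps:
$\sqrt{X{\left(-190,-41 \right)} - 45631} = \sqrt{\left(-139\right) \left(-41\right) - 45631} = \sqrt{5699 - 45631} = \sqrt{-39932} = 2 i \sqrt{9983}$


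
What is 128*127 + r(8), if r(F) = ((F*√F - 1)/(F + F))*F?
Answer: 32511/2 + 8*√2 ≈ 16267.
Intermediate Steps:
r(F) = -½ + F^(3/2)/2 (r(F) = ((F^(3/2) - 1)/((2*F)))*F = ((-1 + F^(3/2))*(1/(2*F)))*F = ((-1 + F^(3/2))/(2*F))*F = -½ + F^(3/2)/2)
128*127 + r(8) = 128*127 + (-½ + 8^(3/2)/2) = 16256 + (-½ + (16*√2)/2) = 16256 + (-½ + 8*√2) = 32511/2 + 8*√2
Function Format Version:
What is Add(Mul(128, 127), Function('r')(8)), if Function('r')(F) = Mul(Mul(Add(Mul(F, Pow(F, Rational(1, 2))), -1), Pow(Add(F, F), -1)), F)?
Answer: Add(Rational(32511, 2), Mul(8, Pow(2, Rational(1, 2)))) ≈ 16267.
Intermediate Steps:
Function('r')(F) = Add(Rational(-1, 2), Mul(Rational(1, 2), Pow(F, Rational(3, 2)))) (Function('r')(F) = Mul(Mul(Add(Pow(F, Rational(3, 2)), -1), Pow(Mul(2, F), -1)), F) = Mul(Mul(Add(-1, Pow(F, Rational(3, 2))), Mul(Rational(1, 2), Pow(F, -1))), F) = Mul(Mul(Rational(1, 2), Pow(F, -1), Add(-1, Pow(F, Rational(3, 2)))), F) = Add(Rational(-1, 2), Mul(Rational(1, 2), Pow(F, Rational(3, 2)))))
Add(Mul(128, 127), Function('r')(8)) = Add(Mul(128, 127), Add(Rational(-1, 2), Mul(Rational(1, 2), Pow(8, Rational(3, 2))))) = Add(16256, Add(Rational(-1, 2), Mul(Rational(1, 2), Mul(16, Pow(2, Rational(1, 2)))))) = Add(16256, Add(Rational(-1, 2), Mul(8, Pow(2, Rational(1, 2))))) = Add(Rational(32511, 2), Mul(8, Pow(2, Rational(1, 2))))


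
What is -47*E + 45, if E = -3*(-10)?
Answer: -1365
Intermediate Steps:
E = 30
-47*E + 45 = -47*30 + 45 = -1410 + 45 = -1365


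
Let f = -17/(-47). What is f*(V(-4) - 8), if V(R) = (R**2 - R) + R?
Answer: 136/47 ≈ 2.8936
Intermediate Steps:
V(R) = R**2
f = 17/47 (f = -17*(-1/47) = 17/47 ≈ 0.36170)
f*(V(-4) - 8) = 17*((-4)**2 - 8)/47 = 17*(16 - 8)/47 = (17/47)*8 = 136/47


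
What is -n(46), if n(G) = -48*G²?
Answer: 101568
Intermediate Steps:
-n(46) = -(-48)*46² = -(-48)*2116 = -1*(-101568) = 101568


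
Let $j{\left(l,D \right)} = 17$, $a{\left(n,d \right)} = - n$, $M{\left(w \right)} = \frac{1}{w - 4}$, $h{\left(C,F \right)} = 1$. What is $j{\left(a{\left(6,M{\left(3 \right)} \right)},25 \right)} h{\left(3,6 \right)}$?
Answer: $17$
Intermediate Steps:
$M{\left(w \right)} = \frac{1}{-4 + w}$
$j{\left(a{\left(6,M{\left(3 \right)} \right)},25 \right)} h{\left(3,6 \right)} = 17 \cdot 1 = 17$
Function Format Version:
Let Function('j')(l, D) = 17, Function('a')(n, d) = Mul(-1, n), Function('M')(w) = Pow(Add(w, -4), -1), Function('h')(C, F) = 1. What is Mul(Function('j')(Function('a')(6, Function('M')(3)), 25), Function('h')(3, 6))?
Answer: 17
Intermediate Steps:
Function('M')(w) = Pow(Add(-4, w), -1)
Mul(Function('j')(Function('a')(6, Function('M')(3)), 25), Function('h')(3, 6)) = Mul(17, 1) = 17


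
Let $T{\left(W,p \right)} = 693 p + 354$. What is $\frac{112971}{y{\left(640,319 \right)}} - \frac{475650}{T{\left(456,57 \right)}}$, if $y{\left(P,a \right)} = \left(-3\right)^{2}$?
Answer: $\frac{99959519}{7971} \approx 12540.0$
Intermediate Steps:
$y{\left(P,a \right)} = 9$
$T{\left(W,p \right)} = 354 + 693 p$
$\frac{112971}{y{\left(640,319 \right)}} - \frac{475650}{T{\left(456,57 \right)}} = \frac{112971}{9} - \frac{475650}{354 + 693 \cdot 57} = 112971 \cdot \frac{1}{9} - \frac{475650}{354 + 39501} = \frac{37657}{3} - \frac{475650}{39855} = \frac{37657}{3} - \frac{31710}{2657} = \frac{99959519}{7971}$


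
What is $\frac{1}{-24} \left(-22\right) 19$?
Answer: $\frac{209}{12} \approx 17.417$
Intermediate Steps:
$\frac{1}{-24} \left(-22\right) 19 = \left(- \frac{1}{24}\right) \left(-22\right) 19 = \frac{11}{12} \cdot 19 = \frac{209}{12}$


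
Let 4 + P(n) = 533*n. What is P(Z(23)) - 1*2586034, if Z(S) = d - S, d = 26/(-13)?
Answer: -2599363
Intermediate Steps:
d = -2 (d = 26*(-1/13) = -2)
Z(S) = -2 - S
P(n) = -4 + 533*n
P(Z(23)) - 1*2586034 = (-4 + 533*(-2 - 1*23)) - 1*2586034 = (-4 + 533*(-2 - 23)) - 2586034 = (-4 + 533*(-25)) - 2586034 = (-4 - 13325) - 2586034 = -13329 - 2586034 = -2599363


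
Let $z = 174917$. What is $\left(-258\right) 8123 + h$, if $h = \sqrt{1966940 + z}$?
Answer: $-2095734 + \sqrt{2141857} \approx -2.0943 \cdot 10^{6}$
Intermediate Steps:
$h = \sqrt{2141857}$ ($h = \sqrt{1966940 + 174917} = \sqrt{2141857} \approx 1463.5$)
$\left(-258\right) 8123 + h = \left(-258\right) 8123 + \sqrt{2141857} = -2095734 + \sqrt{2141857}$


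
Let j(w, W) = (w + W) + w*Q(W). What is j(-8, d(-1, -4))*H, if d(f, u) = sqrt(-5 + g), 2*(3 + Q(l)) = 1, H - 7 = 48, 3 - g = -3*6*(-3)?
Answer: 660 + 110*I*sqrt(14) ≈ 660.0 + 411.58*I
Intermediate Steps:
g = -51 (g = 3 - (-3*6)*(-3) = 3 - (-18)*(-3) = 3 - 1*54 = 3 - 54 = -51)
H = 55 (H = 7 + 48 = 55)
Q(l) = -5/2 (Q(l) = -3 + (1/2)*1 = -3 + 1/2 = -5/2)
d(f, u) = 2*I*sqrt(14) (d(f, u) = sqrt(-5 - 51) = sqrt(-56) = 2*I*sqrt(14))
j(w, W) = W - 3*w/2 (j(w, W) = (w + W) + w*(-5/2) = (W + w) - 5*w/2 = W - 3*w/2)
j(-8, d(-1, -4))*H = (2*I*sqrt(14) - 3/2*(-8))*55 = (2*I*sqrt(14) + 12)*55 = (12 + 2*I*sqrt(14))*55 = 660 + 110*I*sqrt(14)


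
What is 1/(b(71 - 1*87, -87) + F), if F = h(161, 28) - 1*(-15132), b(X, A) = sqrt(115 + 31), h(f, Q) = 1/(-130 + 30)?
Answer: 151319900/2289769753601 - 10000*sqrt(146)/2289769753601 ≈ 6.6032e-5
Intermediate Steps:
h(f, Q) = -1/100 (h(f, Q) = 1/(-100) = -1/100)
b(X, A) = sqrt(146)
F = 1513199/100 (F = -1/100 - 1*(-15132) = -1/100 + 15132 = 1513199/100 ≈ 15132.)
1/(b(71 - 1*87, -87) + F) = 1/(sqrt(146) + 1513199/100) = 1/(1513199/100 + sqrt(146))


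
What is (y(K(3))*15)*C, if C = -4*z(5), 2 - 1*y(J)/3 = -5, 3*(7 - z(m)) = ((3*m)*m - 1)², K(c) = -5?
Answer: 2291100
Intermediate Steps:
z(m) = 7 - (-1 + 3*m²)²/3 (z(m) = 7 - ((3*m)*m - 1)²/3 = 7 - (3*m² - 1)²/3 = 7 - (-1 + 3*m²)²/3)
y(J) = 21 (y(J) = 6 - 3*(-5) = 6 + 15 = 21)
C = 21820/3 (C = -4*(7 - (-1 + 3*5²)²/3) = -4*(7 - (-1 + 3*25)²/3) = -4*(7 - (-1 + 75)²/3) = -4*(7 - ⅓*74²) = -4*(7 - ⅓*5476) = -4*(7 - 5476/3) = -4*(-5455/3) = 21820/3 ≈ 7273.3)
(y(K(3))*15)*C = (21*15)*(21820/3) = 315*(21820/3) = 2291100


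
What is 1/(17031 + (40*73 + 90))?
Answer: 1/20041 ≈ 4.9898e-5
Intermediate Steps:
1/(17031 + (40*73 + 90)) = 1/(17031 + (2920 + 90)) = 1/(17031 + 3010) = 1/20041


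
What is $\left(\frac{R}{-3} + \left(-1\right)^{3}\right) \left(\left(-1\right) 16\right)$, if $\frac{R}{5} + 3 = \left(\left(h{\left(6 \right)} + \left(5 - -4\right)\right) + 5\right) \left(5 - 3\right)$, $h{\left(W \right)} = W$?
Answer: $\frac{3008}{3} \approx 1002.7$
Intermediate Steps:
$R = 185$ ($R = -15 + 5 \left(\left(6 + \left(5 - -4\right)\right) + 5\right) \left(5 - 3\right) = -15 + 5 \left(\left(6 + \left(5 + 4\right)\right) + 5\right) 2 = -15 + 5 \left(\left(6 + 9\right) + 5\right) 2 = -15 + 5 \left(15 + 5\right) 2 = -15 + 5 \cdot 20 \cdot 2 = -15 + 5 \cdot 40 = -15 + 200 = 185$)
$\left(\frac{R}{-3} + \left(-1\right)^{3}\right) \left(\left(-1\right) 16\right) = \left(\frac{185}{-3} + \left(-1\right)^{3}\right) \left(\left(-1\right) 16\right) = \left(185 \left(- \frac{1}{3}\right) - 1\right) \left(-16\right) = \left(- \frac{185}{3} - 1\right) \left(-16\right) = \left(- \frac{188}{3}\right) \left(-16\right) = \frac{3008}{3}$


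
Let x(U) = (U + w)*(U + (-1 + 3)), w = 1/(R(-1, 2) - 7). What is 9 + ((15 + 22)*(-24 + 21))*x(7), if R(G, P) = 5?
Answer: -12969/2 ≈ -6484.5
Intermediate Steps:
w = -½ (w = 1/(5 - 7) = 1/(-2) = -½ ≈ -0.50000)
x(U) = (2 + U)*(-½ + U) (x(U) = (U - ½)*(U + (-1 + 3)) = (-½ + U)*(U + 2) = (-½ + U)*(2 + U) = (2 + U)*(-½ + U))
9 + ((15 + 22)*(-24 + 21))*x(7) = 9 + ((15 + 22)*(-24 + 21))*(-1 + 7² + (3/2)*7) = 9 + (37*(-3))*(-1 + 49 + 21/2) = 9 - 111*117/2 = 9 - 12987/2 = -12969/2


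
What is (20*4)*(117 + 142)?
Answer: 20720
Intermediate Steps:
(20*4)*(117 + 142) = 80*259 = 20720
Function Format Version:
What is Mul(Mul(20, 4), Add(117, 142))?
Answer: 20720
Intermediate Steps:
Mul(Mul(20, 4), Add(117, 142)) = Mul(80, 259) = 20720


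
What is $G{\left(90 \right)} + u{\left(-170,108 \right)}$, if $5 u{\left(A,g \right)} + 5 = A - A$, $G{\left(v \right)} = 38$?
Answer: $37$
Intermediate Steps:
$u{\left(A,g \right)} = -1$ ($u{\left(A,g \right)} = -1 + \frac{A - A}{5} = -1 + \frac{1}{5} \cdot 0 = -1 + 0 = -1$)
$G{\left(90 \right)} + u{\left(-170,108 \right)} = 38 - 1 = 37$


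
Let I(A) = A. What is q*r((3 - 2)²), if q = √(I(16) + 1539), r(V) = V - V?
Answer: 0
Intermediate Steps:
r(V) = 0
q = √1555 (q = √(16 + 1539) = √1555 ≈ 39.433)
q*r((3 - 2)²) = √1555*0 = 0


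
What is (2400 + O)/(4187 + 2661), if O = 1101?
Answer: 3501/6848 ≈ 0.51124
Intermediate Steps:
(2400 + O)/(4187 + 2661) = (2400 + 1101)/(4187 + 2661) = 3501/6848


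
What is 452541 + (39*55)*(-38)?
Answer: 371031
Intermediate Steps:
452541 + (39*55)*(-38) = 452541 + 2145*(-38) = 452541 - 81510 = 371031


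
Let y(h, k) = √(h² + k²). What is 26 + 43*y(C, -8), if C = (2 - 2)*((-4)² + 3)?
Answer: 370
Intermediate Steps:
C = 0 (C = 0*(16 + 3) = 0*19 = 0)
26 + 43*y(C, -8) = 26 + 43*√(0² + (-8)²) = 26 + 43*√(0 + 64) = 26 + 43*√64 = 26 + 43*8 = 26 + 344 = 370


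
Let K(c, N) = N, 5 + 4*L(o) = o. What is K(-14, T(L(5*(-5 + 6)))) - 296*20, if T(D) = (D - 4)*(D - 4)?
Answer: -5904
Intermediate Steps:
L(o) = -5/4 + o/4
T(D) = (-4 + D)**2 (T(D) = (-4 + D)*(-4 + D) = (-4 + D)**2)
K(-14, T(L(5*(-5 + 6)))) - 296*20 = (-4 + (-5/4 + (5*(-5 + 6))/4))**2 - 296*20 = (-4 + (-5/4 + (5*1)/4))**2 - 5920 = (-4 + (-5/4 + (1/4)*5))**2 - 5920 = (-4 + (-5/4 + 5/4))**2 - 5920 = (-4 + 0)**2 - 5920 = (-4)**2 - 5920 = 16 - 5920 = -5904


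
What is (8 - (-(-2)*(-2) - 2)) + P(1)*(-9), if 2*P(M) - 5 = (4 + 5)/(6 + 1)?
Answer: -100/7 ≈ -14.286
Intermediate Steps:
P(M) = 22/7 (P(M) = 5/2 + ((4 + 5)/(6 + 1))/2 = 5/2 + (9/7)/2 = 5/2 + (9*(⅐))/2 = 5/2 + (½)*(9/7) = 5/2 + 9/14 = 22/7)
(8 - (-(-2)*(-2) - 2)) + P(1)*(-9) = (8 - (-(-2)*(-2) - 2)) + (22/7)*(-9) = (8 - (-2*2 - 2)) - 198/7 = (8 - (-4 - 2)) - 198/7 = (8 - 1*(-6)) - 198/7 = (8 + 6) - 198/7 = 14 - 198/7 = -100/7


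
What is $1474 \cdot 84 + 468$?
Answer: $124284$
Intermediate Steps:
$1474 \cdot 84 + 468 = 123816 + 468 = 124284$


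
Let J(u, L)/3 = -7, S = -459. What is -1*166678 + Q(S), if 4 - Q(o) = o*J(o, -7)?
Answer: -176313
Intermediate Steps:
J(u, L) = -21 (J(u, L) = 3*(-7) = -21)
Q(o) = 4 + 21*o (Q(o) = 4 - o*(-21) = 4 - (-21)*o = 4 + 21*o)
-1*166678 + Q(S) = -1*166678 + (4 + 21*(-459)) = -166678 + (4 - 9639) = -166678 - 9635 = -176313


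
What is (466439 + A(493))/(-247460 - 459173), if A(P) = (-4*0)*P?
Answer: -466439/706633 ≈ -0.66009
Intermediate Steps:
A(P) = 0 (A(P) = 0*P = 0)
(466439 + A(493))/(-247460 - 459173) = (466439 + 0)/(-247460 - 459173) = 466439/(-706633) = 466439*(-1/706633) = -466439/706633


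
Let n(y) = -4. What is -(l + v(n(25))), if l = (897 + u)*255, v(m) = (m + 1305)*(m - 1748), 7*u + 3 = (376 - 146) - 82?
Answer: 14317344/7 ≈ 2.0453e+6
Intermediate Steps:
u = 145/7 (u = -3/7 + ((376 - 146) - 82)/7 = -3/7 + (230 - 82)/7 = -3/7 + (1/7)*148 = -3/7 + 148/7 = 145/7 ≈ 20.714)
v(m) = (-1748 + m)*(1305 + m) (v(m) = (1305 + m)*(-1748 + m) = (-1748 + m)*(1305 + m))
l = 1638120/7 (l = (897 + 145/7)*255 = (6424/7)*255 = 1638120/7 ≈ 2.3402e+5)
-(l + v(n(25))) = -(1638120/7 + (-2281140 + (-4)**2 - 443*(-4))) = -(1638120/7 + (-2281140 + 16 + 1772)) = -(1638120/7 - 2279352) = -1*(-14317344/7) = 14317344/7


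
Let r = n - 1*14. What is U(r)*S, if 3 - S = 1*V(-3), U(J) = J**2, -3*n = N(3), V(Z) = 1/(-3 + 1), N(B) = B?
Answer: 1575/2 ≈ 787.50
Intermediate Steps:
V(Z) = -1/2 (V(Z) = 1/(-2) = -1/2)
n = -1 (n = -1/3*3 = -1)
r = -15 (r = -1 - 1*14 = -1 - 14 = -15)
S = 7/2 (S = 3 - (-1)/2 = 3 - 1*(-1/2) = 3 + 1/2 = 7/2 ≈ 3.5000)
U(r)*S = (-15)**2*(7/2) = 225*(7/2) = 1575/2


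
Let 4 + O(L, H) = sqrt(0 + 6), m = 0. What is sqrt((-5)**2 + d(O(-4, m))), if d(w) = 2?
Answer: 3*sqrt(3) ≈ 5.1962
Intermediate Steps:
O(L, H) = -4 + sqrt(6) (O(L, H) = -4 + sqrt(0 + 6) = -4 + sqrt(6))
sqrt((-5)**2 + d(O(-4, m))) = sqrt((-5)**2 + 2) = sqrt(25 + 2) = sqrt(27) = 3*sqrt(3)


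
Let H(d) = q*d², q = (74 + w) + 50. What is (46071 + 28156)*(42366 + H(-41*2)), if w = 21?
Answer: 75514541542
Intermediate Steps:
q = 145 (q = (74 + 21) + 50 = 95 + 50 = 145)
H(d) = 145*d²
(46071 + 28156)*(42366 + H(-41*2)) = (46071 + 28156)*(42366 + 145*(-41*2)²) = 74227*(42366 + 145*(-82)²) = 74227*(42366 + 145*6724) = 74227*(42366 + 974980) = 74227*1017346 = 75514541542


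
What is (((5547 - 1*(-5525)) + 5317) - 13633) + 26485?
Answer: 29241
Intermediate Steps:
(((5547 - 1*(-5525)) + 5317) - 13633) + 26485 = (((5547 + 5525) + 5317) - 13633) + 26485 = ((11072 + 5317) - 13633) + 26485 = (16389 - 13633) + 26485 = 2756 + 26485 = 29241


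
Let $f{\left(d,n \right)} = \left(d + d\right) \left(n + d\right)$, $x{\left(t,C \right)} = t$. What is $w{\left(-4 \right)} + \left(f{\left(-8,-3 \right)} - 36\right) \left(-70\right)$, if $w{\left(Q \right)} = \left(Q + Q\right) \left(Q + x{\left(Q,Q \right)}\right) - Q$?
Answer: $-9732$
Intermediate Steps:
$f{\left(d,n \right)} = 2 d \left(d + n\right)$
$w{\left(Q \right)} = - Q + 4 Q^{2}$ ($w{\left(Q \right)} = \left(Q + Q\right) \left(Q + Q\right) - Q = 2 Q 2 Q - Q = 4 Q^{2} - Q = - Q + 4 Q^{2}$)
$w{\left(-4 \right)} + \left(f{\left(-8,-3 \right)} - 36\right) \left(-70\right) = - 4 \left(-1 + 4 \left(-4\right)\right) + \left(2 \left(-8\right) \left(-8 - 3\right) - 36\right) \left(-70\right) = - 4 \left(-1 - 16\right) + \left(2 \left(-8\right) \left(-11\right) - 36\right) \left(-70\right) = \left(-4\right) \left(-17\right) + \left(176 - 36\right) \left(-70\right) = 68 + 140 \left(-70\right) = 68 - 9800 = -9732$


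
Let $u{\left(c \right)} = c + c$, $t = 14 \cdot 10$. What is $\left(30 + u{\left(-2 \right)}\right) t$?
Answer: $3640$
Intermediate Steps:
$t = 140$
$u{\left(c \right)} = 2 c$
$\left(30 + u{\left(-2 \right)}\right) t = \left(30 + 2 \left(-2\right)\right) 140 = \left(30 - 4\right) 140 = 26 \cdot 140 = 3640$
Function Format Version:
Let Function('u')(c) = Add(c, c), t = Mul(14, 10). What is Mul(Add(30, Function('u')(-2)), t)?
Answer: 3640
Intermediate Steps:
t = 140
Function('u')(c) = Mul(2, c)
Mul(Add(30, Function('u')(-2)), t) = Mul(Add(30, Mul(2, -2)), 140) = Mul(Add(30, -4), 140) = Mul(26, 140) = 3640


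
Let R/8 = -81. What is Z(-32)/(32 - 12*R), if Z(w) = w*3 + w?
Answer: -1/61 ≈ -0.016393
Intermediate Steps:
R = -648 (R = 8*(-81) = -648)
Z(w) = 4*w (Z(w) = 3*w + w = 4*w)
Z(-32)/(32 - 12*R) = (4*(-32))/(32 - 12*(-648)) = -128/(32 + 7776) = -128/7808 = -128*1/7808 = -1/61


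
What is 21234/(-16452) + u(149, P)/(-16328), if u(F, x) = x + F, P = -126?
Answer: -28923929/22385688 ≈ -1.2921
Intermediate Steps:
u(F, x) = F + x
21234/(-16452) + u(149, P)/(-16328) = 21234/(-16452) + (149 - 126)/(-16328) = 21234*(-1/16452) + 23*(-1/16328) = -3539/2742 - 23/16328 = -28923929/22385688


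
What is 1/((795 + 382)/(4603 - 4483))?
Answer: 120/1177 ≈ 0.10195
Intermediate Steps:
1/((795 + 382)/(4603 - 4483)) = 1/(1177/120) = 120/1177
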